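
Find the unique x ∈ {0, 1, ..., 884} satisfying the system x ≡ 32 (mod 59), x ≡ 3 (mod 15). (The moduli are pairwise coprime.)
The moduli 59, 15 are pairwise coprime, so by the CRT there is a unique solution mod 59·15 = 885.
Solve by successive substitution. Start with x ≡ 32 (mod 59).
  Combine with x ≡ 3 (mod 15): write x = 32 + 59·t and require 32 + 59·t ≡ 3 (mod 15), i.e. 59·t ≡ 3 − 32 ≡ 1 (mod 15). Since 59^(−1) ≡ 14 (mod 15) (59 ≡ 14 (mod 15)), t ≡ 14·1 ≡ 14 (mod 15). So x ≡ 32 + 59·14 = 858 (mod 885).
Unique solution in [0, 885): x = 858.

Final answer: x ≡ 858 (mod 885); the representative in [0, 885) is 858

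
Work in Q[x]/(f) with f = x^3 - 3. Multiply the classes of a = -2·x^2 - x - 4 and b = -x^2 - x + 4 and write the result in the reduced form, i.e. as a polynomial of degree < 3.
First multiply in Q[x] without reducing: a · b = 2·x^4 + 3·x^3 - 3·x^2 - 16. Now divide by f(x) = x^3 - 3, eliminating the leading term at each step:
  leading term 2·x^4: subtract (2·x)·f(x) = 2·x^4 - 6·x, leaving 3·x^3 - 3·x^2 + 6·x - 16
  leading term 3·x^3: subtract (3)·f(x) = 3·x^3 - 9, leaving -3·x^2 + 6·x - 7
The degree is now < 3, so this is the remainder. Hence a · b ≡ -3·x^2 + 6·x - 7 in Q[x]/(f).

Final answer: a · b ≡ -3·x^2 + 6·x - 7 (mod f(x))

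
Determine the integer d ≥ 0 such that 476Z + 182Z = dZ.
(476, 182) = (14); d = 14

In the PID Z, (a, b) is generated by gcd(a, b). Compute gcd(476, 182) with the extended Euclidean algorithm, tracking rows (r, s, t) with s·476 + t·182 = r:
  row A: (476, 1, 0)   [1·476 + 0·182 = 476]
  row B: (182, 0, 1)   [0·476 + 1·182 = 182]
  476 = 2·182 + 112   → row C = row A − 2·row B = (112, 1, −2)   [check: 1·476 − 2·182 = 112]
  182 = 1·112 + 70   → row D = row B − 1·row C = (70, −1, 3)   [check: −1·476 + 3·182 = 70]
  112 = 1·70 + 42   → row E = row C − 1·row D = (42, 2, −5)   [check: 2·476 − 5·182 = 42]
  70 = 1·42 + 28   → row F = row D − 1·row E = (28, −3, 8)   [check: −3·476 + 8·182 = 28]
  42 = 1·28 + 14   → row G = row E − 1·row F = (14, 5, −13)   [check: 5·476 − 13·182 = 14]
  28 = 2·14 + 0   → remainder 0, stop. gcd = 14 (last nonzero row G).
So gcd(476, 182) = 14, with Bézout identity 5·476 − 13·182 = 14. Containment (⊇): the Bézout identity exhibits 14 as an element of (476, 182), giving (14) ⊆ (476, 182). Containment (⊆): since 14 | 476 and 14 | 182 (476 = 14·34, 182 = 14·13), every Z-linear combination of 476 and 182 is divisible by 14, so (476, 182) ⊆ (14). Therefore (476, 182) = (14), d = 14.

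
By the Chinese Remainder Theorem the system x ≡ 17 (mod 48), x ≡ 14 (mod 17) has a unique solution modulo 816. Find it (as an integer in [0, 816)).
x ≡ 65 (mod 816); the representative in [0, 816) is 65

The moduli 48, 17 are pairwise coprime, so by the CRT there is a unique solution mod 48·17 = 816.
Solve by successive substitution. Start with x ≡ 17 (mod 48).
  Combine with x ≡ 14 (mod 17): write x = 17 + 48·t and require 17 + 48·t ≡ 14 (mod 17), i.e. 48·t ≡ 14 − 17 ≡ 14 (mod 17). Since 48^(−1) ≡ 11 (mod 17) (48 ≡ 14 (mod 17)), t ≡ 11·14 ≡ 1 (mod 17). So x ≡ 17 + 48·1 = 65 (mod 816).
Unique solution in [0, 816): x = 65.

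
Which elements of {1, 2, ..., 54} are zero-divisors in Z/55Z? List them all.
nonzero zero-divisors of Z/55Z = {5, 10, 11, 15, 20, 22, 25, 30, 33, 35, 40, 44, 45, 50}

An element a ∈ Z/55Z (with a ≠ 0) is a zero-divisor iff gcd(a, 55) > 1 (because a is a unit precisely when gcd(a, n) = 1, and in Z/nZ every nonzero, non-unit element is a zero-divisor). Scan a = 1, ..., 54 and keep those with gcd(a, 55) > 1:
  gcd(5, 55) = 5, gcd(10, 55) = 5, gcd(11, 55) = 11, gcd(15, 55) = 5, gcd(20, 55) = 5, gcd(22, 55) = 11, gcd(25, 55) = 5, gcd(30, 55) = 5, gcd(33, 55) = 11, gcd(35, 55) = 5, gcd(40, 55) = 5, gcd(44, 55) = 11, gcd(45, 55) = 5, gcd(50, 55) = 5.
All other a ∈ {1, ..., 54} have gcd(a, 55) = 1 and are units. So the nonzero zero-divisors are exactly the 14 values of a appearing in this scan.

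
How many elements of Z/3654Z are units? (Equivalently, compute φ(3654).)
Z/3654Z has φ(3654) = 1008 units

An element a ∈ Z/3654Z is a unit iff gcd(a, 3654) = 1, so the number of units is φ(3654). φ is multiplicative, with φ(p^e) = p^e − p^(e−1). Factorise 3654 = 2 · 3^2 · 7 · 29. Then
  φ(3654) = (2 − 1) · (3^2 − 3^1) · (7 − 1) · (29 − 1) = 1 · 6 · 6 · 28 = 1008.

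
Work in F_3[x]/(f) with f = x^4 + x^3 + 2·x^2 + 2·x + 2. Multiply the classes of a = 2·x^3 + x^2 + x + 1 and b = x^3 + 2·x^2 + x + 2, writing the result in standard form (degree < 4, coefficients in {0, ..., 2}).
Multiply as integer polynomials: a · b = 2·x^6 + 5·x^5 + 5·x^4 + 8·x^3 + 5·x^2 + 3·x + 2. Reducing coefficients mod 3: a · b ≡ 2·x^6 + 2·x^5 + 2·x^4 + 2·x^3 + 2·x^2 + 2. Now divide by f(x) = x^4 + x^3 + 2·x^2 + 2·x + 2 in F_3[x], eliminating the leading term at each step:
  leading term 2·x^6: subtract (2·x^2)·f(x) = 2·x^6 + 2·x^5 + x^4 + x^3 + x^2, leaving x^4 + x^3 + x^2 + 2 (coefficients mod 3)
  leading term x^4: subtract (1)·f(x) = x^4 + x^3 + 2·x^2 + 2·x + 2, leaving 2·x^2 + x (coefficients mod 3)
The degree is now < 4, so this is the remainder. Hence a · b ≡ 2·x^2 + x in F_3[x]/(f).

Final answer: a · b ≡ 2·x^2 + x (mod f(x))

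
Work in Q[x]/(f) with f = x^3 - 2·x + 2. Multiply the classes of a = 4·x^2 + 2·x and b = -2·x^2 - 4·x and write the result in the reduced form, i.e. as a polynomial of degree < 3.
a · b ≡ -24·x^2 - 24·x + 40 (mod f(x))

First multiply in Q[x] without reducing: a · b = -8·x^4 - 20·x^3 - 8·x^2. Now divide by f(x) = x^3 - 2·x + 2, eliminating the leading term at each step:
  leading term -8·x^4: subtract (-8·x)·f(x) = -8·x^4 + 16·x^2 - 16·x, leaving -20·x^3 - 24·x^2 + 16·x
  leading term -20·x^3: subtract (-20)·f(x) = -20·x^3 + 40·x - 40, leaving -24·x^2 - 24·x + 40
The degree is now < 3, so this is the remainder. Hence a · b ≡ -24·x^2 - 24·x + 40 in Q[x]/(f).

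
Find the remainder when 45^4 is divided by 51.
Use repeated squaring. Binary(4) = 100. Walk through the bits of the exponent 4 left-to-right: at each bit after the leading one, square the running value, then multiply by 45 if the bit is 1 (always reducing mod 51):
  bit 1 = 1 (leading): start with 45.
  bit 2 = 0: square 45^2 = 2025 ≡ 36 (mod 51).
  bit 3 = 0: square 36^2 = 1296 ≡ 21 (mod 51).
Final value: 45^4 ≡ 21 (mod 51).

Final answer: 21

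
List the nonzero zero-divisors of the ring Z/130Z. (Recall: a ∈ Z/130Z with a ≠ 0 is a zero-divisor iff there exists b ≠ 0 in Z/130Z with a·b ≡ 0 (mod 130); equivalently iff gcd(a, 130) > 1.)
An element a ∈ Z/130Z (with a ≠ 0) is a zero-divisor iff gcd(a, 130) > 1 (because a is a unit precisely when gcd(a, n) = 1, and in Z/nZ every nonzero, non-unit element is a zero-divisor). Scan a = 1, ..., 129 and keep those with gcd(a, 130) > 1:
  gcd(2, 130) = 2, gcd(4, 130) = 2, gcd(5, 130) = 5, gcd(6, 130) = 2, gcd(8, 130) = 2, gcd(10, 130) = 10, gcd(12, 130) = 2, gcd(13, 130) = 13, gcd(14, 130) = 2, gcd(15, 130) = 5, gcd(16, 130) = 2, gcd(18, 130) = 2, gcd(20, 130) = 10, gcd(22, 130) = 2, gcd(24, 130) = 2, gcd(25, 130) = 5, gcd(26, 130) = 26, gcd(28, 130) = 2, gcd(30, 130) = 10, gcd(32, 130) = 2, gcd(34, 130) = 2, gcd(35, 130) = 5, gcd(36, 130) = 2, gcd(38, 130) = 2, gcd(39, 130) = 13, gcd(40, 130) = 10, gcd(42, 130) = 2, gcd(44, 130) = 2, gcd(45, 130) = 5, gcd(46, 130) = 2, gcd(48, 130) = 2, gcd(50, 130) = 10, gcd(52, 130) = 26, gcd(54, 130) = 2, gcd(55, 130) = 5, gcd(56, 130) = 2, gcd(58, 130) = 2, gcd(60, 130) = 10, gcd(62, 130) = 2, gcd(64, 130) = 2, gcd(65, 130) = 65, gcd(66, 130) = 2, gcd(68, 130) = 2, gcd(70, 130) = 10, gcd(72, 130) = 2, gcd(74, 130) = 2, gcd(75, 130) = 5, gcd(76, 130) = 2, gcd(78, 130) = 26, gcd(80, 130) = 10, gcd(82, 130) = 2, gcd(84, 130) = 2, gcd(85, 130) = 5, gcd(86, 130) = 2, gcd(88, 130) = 2, gcd(90, 130) = 10, gcd(91, 130) = 13, gcd(92, 130) = 2, gcd(94, 130) = 2, gcd(95, 130) = 5, gcd(96, 130) = 2, gcd(98, 130) = 2, gcd(100, 130) = 10, gcd(102, 130) = 2, gcd(104, 130) = 26, gcd(105, 130) = 5, gcd(106, 130) = 2, gcd(108, 130) = 2, gcd(110, 130) = 10, gcd(112, 130) = 2, gcd(114, 130) = 2, gcd(115, 130) = 5, gcd(116, 130) = 2, gcd(117, 130) = 13, gcd(118, 130) = 2, gcd(120, 130) = 10, gcd(122, 130) = 2, gcd(124, 130) = 2, gcd(125, 130) = 5, gcd(126, 130) = 2, gcd(128, 130) = 2.
All other a ∈ {1, ..., 129} have gcd(a, 130) = 1 and are units. So the nonzero zero-divisors are exactly the 81 values of a appearing in this scan.

Final answer: nonzero zero-divisors of Z/130Z = {2, 4, 5, 6, 8, 10, 12, 13, 14, 15, 16, 18, 20, 22, 24, 25, 26, 28, 30, 32, 34, 35, 36, 38, 39, 40, 42, 44, 45, 46, 48, 50, 52, 54, 55, 56, 58, 60, 62, 64, 65, 66, 68, 70, 72, 74, 75, 76, 78, 80, 82, 84, 85, 86, 88, 90, 91, 92, 94, 95, 96, 98, 100, 102, 104, 105, 106, 108, 110, 112, 114, 115, 116, 117, 118, 120, 122, 124, 125, 126, 128}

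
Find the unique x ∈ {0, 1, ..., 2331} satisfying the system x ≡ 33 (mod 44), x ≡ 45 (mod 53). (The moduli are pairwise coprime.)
x ≡ 1529 (mod 2332); the representative in [0, 2332) is 1529

The moduli 44, 53 are pairwise coprime, so by the CRT there is a unique solution mod 44·53 = 2332.
Solve by successive substitution. Start with x ≡ 33 (mod 44).
  Combine with x ≡ 45 (mod 53): write x = 33 + 44·t and require 33 + 44·t ≡ 45 (mod 53), i.e. 44·t ≡ 45 − 33 ≡ 12 (mod 53). Since 44^(−1) ≡ 47 (mod 53), t ≡ 47·12 ≡ 34 (mod 53). So x ≡ 33 + 44·34 = 1529 (mod 2332).
Unique solution in [0, 2332): x = 1529.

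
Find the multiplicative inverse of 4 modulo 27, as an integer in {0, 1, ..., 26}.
Apply the extended Euclidean algorithm to (27, 4), tracking rows (r, s, t) with s·27 + t·4 = r. Each division r_prev = q·r_cur + r_new produces the new row as (previous row) − q·(current row):
  row A: (27, 1, 0)   [1·27 + 0·4 = 27]
  row B: (4, 0, 1)   [0·27 + 1·4 = 4]
  27 = 6·4 + 3   → row C = row A − 6·row B = (3, 1, −6)   [check: 1·27 − 6·4 = 3]
  4 = 1·3 + 1   → row D = row B − 1·row C = (1, −1, 7)   [check: −1·27 + 7·4 = 1]
  3 = 3·1 + 0   → remainder 0, stop. gcd = 1 (last nonzero row D).
The gcd is 1, so 4 is invertible mod 27. The last nonzero row gives −1·27 + 7·4 = 1, so t = 7. So 4^(−1) ≡ 7 (mod 27). Verify: 4 · 7 = 28 ≡ 1 (mod 27). ✓

Final answer: 4^(−1) ≡ 7 (mod 27)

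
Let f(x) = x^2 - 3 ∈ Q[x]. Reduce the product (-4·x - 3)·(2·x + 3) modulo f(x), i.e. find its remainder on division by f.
First multiply in Q[x] without reducing: a · b = -8·x^2 - 18·x - 9. Now divide by f(x) = x^2 - 3, eliminating the leading term at each step:
  leading term -8·x^2: subtract (-8)·f(x) = 24 - 8·x^2, leaving -18·x - 33
The degree is now < 2, so this is the remainder. Hence a · b ≡ -18·x - 33 in Q[x]/(f).

Final answer: a · b ≡ -18·x - 33 (mod f(x))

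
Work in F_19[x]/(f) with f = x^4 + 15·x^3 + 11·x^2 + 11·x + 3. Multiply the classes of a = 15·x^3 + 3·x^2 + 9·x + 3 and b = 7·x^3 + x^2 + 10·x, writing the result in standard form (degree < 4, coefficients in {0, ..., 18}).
a · b ≡ 13·x^3 + 18·x^2 + 4·x + 5 (mod f(x))

Multiply as integer polynomials: a · b = 105·x^6 + 36·x^5 + 216·x^4 + 60·x^3 + 93·x^2 + 30·x. Reducing coefficients mod 19: a · b ≡ 10·x^6 + 17·x^5 + 7·x^4 + 3·x^3 + 17·x^2 + 11·x. Now divide by f(x) = x^4 + 15·x^3 + 11·x^2 + 11·x + 3 in F_19[x], eliminating the leading term at each step:
  leading term 10·x^6: subtract (10·x^2)·f(x) = 10·x^6 + 17·x^5 + 15·x^4 + 15·x^3 + 11·x^2, leaving 11·x^4 + 7·x^3 + 6·x^2 + 11·x (coefficients mod 19)
  leading term 11·x^4: subtract (11)·f(x) = 11·x^4 + 13·x^3 + 7·x^2 + 7·x + 14, leaving 13·x^3 + 18·x^2 + 4·x + 5 (coefficients mod 19)
The degree is now < 4, so this is the remainder. Hence a · b ≡ 13·x^3 + 18·x^2 + 4·x + 5 in F_19[x]/(f).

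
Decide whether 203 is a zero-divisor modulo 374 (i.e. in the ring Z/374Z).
NO

gcd(203, 374) = 1, so 203 is a unit in Z/374Z (it has a multiplicative inverse). A unit cannot be a zero-divisor: if 203·b ≡ 0 then multiplying both sides by 203^(−1) gives b ≡ 0. So 203 is not a zero-divisor.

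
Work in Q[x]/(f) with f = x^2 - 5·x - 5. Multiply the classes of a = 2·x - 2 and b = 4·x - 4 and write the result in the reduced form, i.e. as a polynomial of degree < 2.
First multiply in Q[x] without reducing: a · b = 8·x^2 - 16·x + 8. Now divide by f(x) = x^2 - 5·x - 5, eliminating the leading term at each step:
  leading term 8·x^2: subtract (8)·f(x) = 8·x^2 - 40·x - 40, leaving 24·x + 48
The degree is now < 2, so this is the remainder. Hence a · b ≡ 24·x + 48 in Q[x]/(f).

Final answer: a · b ≡ 24·x + 48 (mod f(x))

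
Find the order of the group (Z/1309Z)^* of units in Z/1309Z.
|(Z/1309Z)^*| = 960

(Z/1309Z)^* consists of the classes a with gcd(a, 1309) = 1, so its order is φ(1309). φ is multiplicative, with φ(p^e) = p^e − p^(e−1). Factorise 1309 = 7 · 11 · 17. Then
  φ(1309) = (7 − 1) · (11 − 1) · (17 − 1) = 6 · 10 · 16 = 960.
Thus |(Z/1309Z)^*| = 960.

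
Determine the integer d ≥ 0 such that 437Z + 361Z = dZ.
(437, 361) = (19); d = 19

In the PID Z, (a, b) is generated by gcd(a, b). Compute gcd(437, 361) with the extended Euclidean algorithm, tracking rows (r, s, t) with s·437 + t·361 = r:
  row A: (437, 1, 0)   [1·437 + 0·361 = 437]
  row B: (361, 0, 1)   [0·437 + 1·361 = 361]
  437 = 1·361 + 76   → row C = row A − 1·row B = (76, 1, −1)   [check: 1·437 − 1·361 = 76]
  361 = 4·76 + 57   → row D = row B − 4·row C = (57, −4, 5)   [check: −4·437 + 5·361 = 57]
  76 = 1·57 + 19   → row E = row C − 1·row D = (19, 5, −6)   [check: 5·437 − 6·361 = 19]
  57 = 3·19 + 0   → remainder 0, stop. gcd = 19 (last nonzero row E).
So gcd(437, 361) = 19, with Bézout identity 5·437 − 6·361 = 19. Containment (⊇): the Bézout identity exhibits 19 as an element of (437, 361), giving (19) ⊆ (437, 361). Containment (⊆): since 19 | 437 and 19 | 361 (437 = 19·23, 361 = 19·19), every Z-linear combination of 437 and 361 is divisible by 19, so (437, 361) ⊆ (19). Therefore (437, 361) = (19), d = 19.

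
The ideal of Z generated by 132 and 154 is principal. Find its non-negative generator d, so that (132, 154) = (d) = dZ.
(132, 154) = (22); d = 22

In the PID Z, (a, b) is generated by gcd(a, b). Compute gcd(154, 132) with the extended Euclidean algorithm, tracking rows (r, s, t) with s·154 + t·132 = r:
  row A: (154, 1, 0)   [1·154 + 0·132 = 154]
  row B: (132, 0, 1)   [0·154 + 1·132 = 132]
  154 = 1·132 + 22   → row C = row A − 1·row B = (22, 1, −1)   [check: 1·154 − 1·132 = 22]
  132 = 6·22 + 0   → remainder 0, stop. gcd = 22 (last nonzero row C).
So gcd(132, 154) = 22, with Bézout identity 1·154 − 1·132 = 22. Containment (⊇): the Bézout identity exhibits 22 as an element of (132, 154), giving (22) ⊆ (132, 154). Containment (⊆): since 22 | 132 and 22 | 154 (132 = 22·6, 154 = 22·7), every Z-linear combination of 132 and 154 is divisible by 22, so (132, 154) ⊆ (22). Therefore (132, 154) = (22), d = 22.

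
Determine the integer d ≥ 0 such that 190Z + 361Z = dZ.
In the PID Z, (a, b) is generated by gcd(a, b). Compute gcd(361, 190) with the extended Euclidean algorithm, tracking rows (r, s, t) with s·361 + t·190 = r:
  row A: (361, 1, 0)   [1·361 + 0·190 = 361]
  row B: (190, 0, 1)   [0·361 + 1·190 = 190]
  361 = 1·190 + 171   → row C = row A − 1·row B = (171, 1, −1)   [check: 1·361 − 1·190 = 171]
  190 = 1·171 + 19   → row D = row B − 1·row C = (19, −1, 2)   [check: −1·361 + 2·190 = 19]
  171 = 9·19 + 0   → remainder 0, stop. gcd = 19 (last nonzero row D).
So gcd(190, 361) = 19, with Bézout identity −1·361 + 2·190 = 19. Containment (⊇): the Bézout identity exhibits 19 as an element of (190, 361), giving (19) ⊆ (190, 361). Containment (⊆): since 19 | 190 and 19 | 361 (190 = 19·10, 361 = 19·19), every Z-linear combination of 190 and 361 is divisible by 19, so (190, 361) ⊆ (19). Therefore (190, 361) = (19), d = 19.

Final answer: (190, 361) = (19); d = 19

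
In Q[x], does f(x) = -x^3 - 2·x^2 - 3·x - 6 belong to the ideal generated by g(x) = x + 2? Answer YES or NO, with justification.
In Q[x] the ideal (g) consists of all multiples of g, so f ∈ (g) iff g | f, i.e. iff the remainder of f on division by g is 0. Divide f by g (g is monic, so eliminate the leading term of the running remainder at each step):
  leading term -x^3: subtract (-x^2)·g(x) = -x^3 - 2·x^2, leaving -3·x - 6
  leading term -3·x: subtract (-3)·g(x) = -3·x - 6, leaving 0
The remainder is 0, so f(x) = g(x) · h(x) with h(x) = -x^2 - 3. Hence g | f, i.e. f ∈ (g).

Final answer: YES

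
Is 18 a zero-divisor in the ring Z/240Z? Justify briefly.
YES

gcd(18, 240) = 6 > 1, so 18 is not a unit in Z/240Z. In Z/nZ every nonzero non-unit is a zero-divisor: explicitly, take b = 240/gcd = 40 ≠ 0 (mod 240); then 18·40 = 720 = 3·240, i.e. 18·40 ≡ 0 (mod 240). So 18 is a zero-divisor.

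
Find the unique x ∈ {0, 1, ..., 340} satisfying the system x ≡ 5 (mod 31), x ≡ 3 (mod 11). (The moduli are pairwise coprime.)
x ≡ 36 (mod 341); the representative in [0, 341) is 36

The moduli 31, 11 are pairwise coprime, so by the CRT there is a unique solution mod 31·11 = 341.
Solve by successive substitution. Start with x ≡ 5 (mod 31).
  Combine with x ≡ 3 (mod 11): write x = 5 + 31·t and require 5 + 31·t ≡ 3 (mod 11), i.e. 31·t ≡ 3 − 5 ≡ 9 (mod 11). Since 31^(−1) ≡ 5 (mod 11) (31 ≡ 9 (mod 11)), t ≡ 5·9 ≡ 1 (mod 11). So x ≡ 5 + 31·1 = 36 (mod 341).
Unique solution in [0, 341): x = 36.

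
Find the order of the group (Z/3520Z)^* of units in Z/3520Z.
|(Z/3520Z)^*| = 1280

(Z/3520Z)^* consists of the classes a with gcd(a, 3520) = 1, so its order is φ(3520). φ is multiplicative, with φ(p^e) = p^e − p^(e−1). Factorise 3520 = 2^6 · 5 · 11. Then
  φ(3520) = (2^6 − 2^5) · (5 − 1) · (11 − 1) = 32 · 4 · 10 = 1280.
Thus |(Z/3520Z)^*| = 1280.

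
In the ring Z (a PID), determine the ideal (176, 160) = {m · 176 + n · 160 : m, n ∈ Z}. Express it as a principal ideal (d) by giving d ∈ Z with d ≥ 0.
(176, 160) = (16); d = 16

In the PID Z, (a, b) is generated by gcd(a, b). Compute gcd(176, 160) with the extended Euclidean algorithm, tracking rows (r, s, t) with s·176 + t·160 = r:
  row A: (176, 1, 0)   [1·176 + 0·160 = 176]
  row B: (160, 0, 1)   [0·176 + 1·160 = 160]
  176 = 1·160 + 16   → row C = row A − 1·row B = (16, 1, −1)   [check: 1·176 − 1·160 = 16]
  160 = 10·16 + 0   → remainder 0, stop. gcd = 16 (last nonzero row C).
So gcd(176, 160) = 16, with Bézout identity 1·176 − 1·160 = 16. Containment (⊇): the Bézout identity exhibits 16 as an element of (176, 160), giving (16) ⊆ (176, 160). Containment (⊆): since 16 | 176 and 16 | 160 (176 = 16·11, 160 = 16·10), every Z-linear combination of 176 and 160 is divisible by 16, so (176, 160) ⊆ (16). Therefore (176, 160) = (16), d = 16.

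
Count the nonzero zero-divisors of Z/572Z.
In Z/572Z each nonzero element is either a unit (gcd with 572 is 1) or a zero-divisor (gcd > 1). The number of units is φ(572): factorise 572 = 2^2 · 11 · 13, so φ(572) = (2^2 − 2^1) · (11 − 1) · (13 − 1) = 2 · 10 · 12 = 240. The nonzero elements number 572 − 1 = 571. Hence the nonzero zero-divisors number 571 − 240 = 331.

Final answer: Z/572Z has 331 nonzero zero-divisors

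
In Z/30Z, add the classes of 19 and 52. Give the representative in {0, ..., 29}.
11

Reduce the summands first: 52 ≡ 22 (mod 30), so 19 + 52 ≡ 19 + 22 (mod 30). 19 + 22 = 41; 41 = 1·30 + 11, so (19 + 52) mod 30 = 11.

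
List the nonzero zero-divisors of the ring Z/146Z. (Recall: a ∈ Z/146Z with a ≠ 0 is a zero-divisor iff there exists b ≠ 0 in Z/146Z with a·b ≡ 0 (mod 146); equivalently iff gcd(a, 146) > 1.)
An element a ∈ Z/146Z (with a ≠ 0) is a zero-divisor iff gcd(a, 146) > 1 (because a is a unit precisely when gcd(a, n) = 1, and in Z/nZ every nonzero, non-unit element is a zero-divisor). Scan a = 1, ..., 145 and keep those with gcd(a, 146) > 1:
  gcd(2, 146) = 2, gcd(4, 146) = 2, gcd(6, 146) = 2, gcd(8, 146) = 2, gcd(10, 146) = 2, gcd(12, 146) = 2, gcd(14, 146) = 2, gcd(16, 146) = 2, gcd(18, 146) = 2, gcd(20, 146) = 2, gcd(22, 146) = 2, gcd(24, 146) = 2, gcd(26, 146) = 2, gcd(28, 146) = 2, gcd(30, 146) = 2, gcd(32, 146) = 2, gcd(34, 146) = 2, gcd(36, 146) = 2, gcd(38, 146) = 2, gcd(40, 146) = 2, gcd(42, 146) = 2, gcd(44, 146) = 2, gcd(46, 146) = 2, gcd(48, 146) = 2, gcd(50, 146) = 2, gcd(52, 146) = 2, gcd(54, 146) = 2, gcd(56, 146) = 2, gcd(58, 146) = 2, gcd(60, 146) = 2, gcd(62, 146) = 2, gcd(64, 146) = 2, gcd(66, 146) = 2, gcd(68, 146) = 2, gcd(70, 146) = 2, gcd(72, 146) = 2, gcd(73, 146) = 73, gcd(74, 146) = 2, gcd(76, 146) = 2, gcd(78, 146) = 2, gcd(80, 146) = 2, gcd(82, 146) = 2, gcd(84, 146) = 2, gcd(86, 146) = 2, gcd(88, 146) = 2, gcd(90, 146) = 2, gcd(92, 146) = 2, gcd(94, 146) = 2, gcd(96, 146) = 2, gcd(98, 146) = 2, gcd(100, 146) = 2, gcd(102, 146) = 2, gcd(104, 146) = 2, gcd(106, 146) = 2, gcd(108, 146) = 2, gcd(110, 146) = 2, gcd(112, 146) = 2, gcd(114, 146) = 2, gcd(116, 146) = 2, gcd(118, 146) = 2, gcd(120, 146) = 2, gcd(122, 146) = 2, gcd(124, 146) = 2, gcd(126, 146) = 2, gcd(128, 146) = 2, gcd(130, 146) = 2, gcd(132, 146) = 2, gcd(134, 146) = 2, gcd(136, 146) = 2, gcd(138, 146) = 2, gcd(140, 146) = 2, gcd(142, 146) = 2, gcd(144, 146) = 2.
All other a ∈ {1, ..., 145} have gcd(a, 146) = 1 and are units. So the nonzero zero-divisors are exactly the 73 values of a appearing in this scan.

Final answer: nonzero zero-divisors of Z/146Z = {2, 4, 6, 8, 10, 12, 14, 16, 18, 20, 22, 24, 26, 28, 30, 32, 34, 36, 38, 40, 42, 44, 46, 48, 50, 52, 54, 56, 58, 60, 62, 64, 66, 68, 70, 72, 73, 74, 76, 78, 80, 82, 84, 86, 88, 90, 92, 94, 96, 98, 100, 102, 104, 106, 108, 110, 112, 114, 116, 118, 120, 122, 124, 126, 128, 130, 132, 134, 136, 138, 140, 142, 144}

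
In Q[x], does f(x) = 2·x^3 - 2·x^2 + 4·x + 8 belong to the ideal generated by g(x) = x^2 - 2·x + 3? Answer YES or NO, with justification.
In Q[x] the ideal (g) consists of all multiples of g, so f ∈ (g) iff g | f, i.e. iff the remainder of f on division by g is 0. Divide f by g (g is monic, so eliminate the leading term of the running remainder at each step):
  leading term 2·x^3: subtract (2·x)·g(x) = 2·x^3 - 4·x^2 + 6·x, leaving 2·x^2 - 2·x + 8
  leading term 2·x^2: subtract (2)·g(x) = 2·x^2 - 4·x + 6, leaving 2·x + 2
The remainder r(x) = 2·x + 2 ≠ 0 (and deg r < deg g), so g ∤ f, i.e. f ∉ (g).

Final answer: NO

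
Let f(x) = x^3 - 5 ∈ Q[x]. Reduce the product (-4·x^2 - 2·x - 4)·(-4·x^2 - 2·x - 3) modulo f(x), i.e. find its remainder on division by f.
a · b ≡ 32·x^2 + 94·x + 92 (mod f(x))

First multiply in Q[x] without reducing: a · b = 16·x^4 + 16·x^3 + 32·x^2 + 14·x + 12. Now divide by f(x) = x^3 - 5, eliminating the leading term at each step:
  leading term 16·x^4: subtract (16·x)·f(x) = 16·x^4 - 80·x, leaving 16·x^3 + 32·x^2 + 94·x + 12
  leading term 16·x^3: subtract (16)·f(x) = 16·x^3 - 80, leaving 32·x^2 + 94·x + 92
The degree is now < 3, so this is the remainder. Hence a · b ≡ 32·x^2 + 94·x + 92 in Q[x]/(f).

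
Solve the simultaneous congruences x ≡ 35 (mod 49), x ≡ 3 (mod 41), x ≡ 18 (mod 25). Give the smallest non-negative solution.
The moduli 49, 41, 25 are pairwise coprime, so by the CRT there is a unique solution mod 49·41·25 = 50225.
Solve by successive substitution. Start with x ≡ 35 (mod 49).
  Combine with x ≡ 3 (mod 41): write x = 35 + 49·t and require 35 + 49·t ≡ 3 (mod 41), i.e. 49·t ≡ 3 − 35 ≡ 9 (mod 41). Since 49^(−1) ≡ 36 (mod 41) (49 ≡ 8 (mod 41)), t ≡ 36·9 ≡ 37 (mod 41). So x ≡ 35 + 49·37 = 1848 (mod 2009).
  Combine with x ≡ 18 (mod 25): write x = 1848 + 2009·t and require 1848 + 2009·t ≡ 18 (mod 25), i.e. 2009·t ≡ 18 − 1848 ≡ 20 (mod 25). Since 2009^(−1) ≡ 14 (mod 25) (2009 ≡ 9 (mod 25)), t ≡ 14·20 ≡ 5 (mod 25). So x ≡ 1848 + 2009·5 = 11893 (mod 50225).
Unique solution in [0, 50225): x = 11893.

Final answer: x ≡ 11893 (mod 50225); the representative in [0, 50225) is 11893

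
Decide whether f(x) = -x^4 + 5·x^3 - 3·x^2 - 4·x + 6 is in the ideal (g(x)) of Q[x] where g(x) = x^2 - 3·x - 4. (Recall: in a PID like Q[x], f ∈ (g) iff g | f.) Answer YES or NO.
In Q[x] the ideal (g) consists of all multiples of g, so f ∈ (g) iff g | f, i.e. iff the remainder of f on division by g is 0. Divide f by g (g is monic, so eliminate the leading term of the running remainder at each step):
  leading term -x^4: subtract (-x^2)·g(x) = -x^4 + 3·x^3 + 4·x^2, leaving 2·x^3 - 7·x^2 - 4·x + 6
  leading term 2·x^3: subtract (2·x)·g(x) = 2·x^3 - 6·x^2 - 8·x, leaving -x^2 + 4·x + 6
  leading term -x^2: subtract (-1)·g(x) = -x^2 + 3·x + 4, leaving x + 2
The remainder r(x) = x + 2 ≠ 0 (and deg r < deg g), so g ∤ f, i.e. f ∉ (g).

Final answer: NO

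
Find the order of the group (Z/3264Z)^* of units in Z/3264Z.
(Z/3264Z)^* consists of the classes a with gcd(a, 3264) = 1, so its order is φ(3264). φ is multiplicative, with φ(p^e) = p^e − p^(e−1). Factorise 3264 = 2^6 · 3 · 17. Then
  φ(3264) = (2^6 − 2^5) · (3 − 1) · (17 − 1) = 32 · 2 · 16 = 1024.
Thus |(Z/3264Z)^*| = 1024.

Final answer: |(Z/3264Z)^*| = 1024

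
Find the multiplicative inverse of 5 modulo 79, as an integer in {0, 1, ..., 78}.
5^(−1) ≡ 16 (mod 79)

Apply the extended Euclidean algorithm to (79, 5), tracking rows (r, s, t) with s·79 + t·5 = r. Each division r_prev = q·r_cur + r_new produces the new row as (previous row) − q·(current row):
  row A: (79, 1, 0)   [1·79 + 0·5 = 79]
  row B: (5, 0, 1)   [0·79 + 1·5 = 5]
  79 = 15·5 + 4   → row C = row A − 15·row B = (4, 1, −15)   [check: 1·79 − 15·5 = 4]
  5 = 1·4 + 1   → row D = row B − 1·row C = (1, −1, 16)   [check: −1·79 + 16·5 = 1]
  4 = 4·1 + 0   → remainder 0, stop. gcd = 1 (last nonzero row D).
The gcd is 1, so 5 is invertible mod 79. The last nonzero row gives −1·79 + 16·5 = 1, so t = 16. So 5^(−1) ≡ 16 (mod 79). Verify: 5 · 16 = 80 ≡ 1 (mod 79). ✓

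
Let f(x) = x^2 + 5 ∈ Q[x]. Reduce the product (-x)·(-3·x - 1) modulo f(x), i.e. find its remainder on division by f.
First multiply in Q[x] without reducing: a · b = 3·x^2 + x. Now divide by f(x) = x^2 + 5, eliminating the leading term at each step:
  leading term 3·x^2: subtract (3)·f(x) = 3·x^2 + 15, leaving x - 15
The degree is now < 2, so this is the remainder. Hence a · b ≡ x - 15 in Q[x]/(f).

Final answer: a · b ≡ x - 15 (mod f(x))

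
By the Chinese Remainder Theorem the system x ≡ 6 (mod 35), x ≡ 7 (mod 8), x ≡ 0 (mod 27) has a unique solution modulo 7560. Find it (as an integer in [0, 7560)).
x ≡ 6831 (mod 7560); the representative in [0, 7560) is 6831

The moduli 35, 8, 27 are pairwise coprime, so by the CRT there is a unique solution mod 35·8·27 = 7560.
Solve by successive substitution. Start with x ≡ 6 (mod 35).
  Combine with x ≡ 7 (mod 8): write x = 6 + 35·t and require 6 + 35·t ≡ 7 (mod 8), i.e. 35·t ≡ 7 − 6 ≡ 1 (mod 8). Since 35^(−1) ≡ 3 (mod 8) (35 ≡ 3 (mod 8)), t ≡ 3·1 ≡ 3 (mod 8). So x ≡ 6 + 35·3 = 111 (mod 280).
  Combine with x ≡ 0 (mod 27): write x = 111 + 280·t and require 111 + 280·t ≡ 0 (mod 27), i.e. 280·t ≡ 0 − 111 ≡ 24 (mod 27). Since 280^(−1) ≡ 19 (mod 27) (280 ≡ 10 (mod 27)), t ≡ 19·24 ≡ 24 (mod 27). So x ≡ 111 + 280·24 = 6831 (mod 7560).
Unique solution in [0, 7560): x = 6831.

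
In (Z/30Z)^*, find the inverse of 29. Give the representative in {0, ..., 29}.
Apply the extended Euclidean algorithm to (30, 29), tracking rows (r, s, t) with s·30 + t·29 = r. Each division r_prev = q·r_cur + r_new produces the new row as (previous row) − q·(current row):
  row A: (30, 1, 0)   [1·30 + 0·29 = 30]
  row B: (29, 0, 1)   [0·30 + 1·29 = 29]
  30 = 1·29 + 1   → row C = row A − 1·row B = (1, 1, −1)   [check: 1·30 − 1·29 = 1]
  29 = 29·1 + 0   → remainder 0, stop. gcd = 1 (last nonzero row C).
The gcd is 1, so 29 is invertible mod 30. The last nonzero row gives 1·30 − 1·29 = 1, so t = −1. So 29^(−1) ≡ −1 ≡ 29 (mod 30). Verify: 29 · 29 = 841 ≡ 1 (mod 30). ✓

Final answer: 29^(−1) ≡ 29 (mod 30)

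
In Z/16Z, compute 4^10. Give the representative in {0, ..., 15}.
0

Use repeated squaring. Binary(10) = 1010. Walk through the bits of the exponent 10 left-to-right: at each bit after the leading one, square the running value, then multiply by 4 if the bit is 1 (always reducing mod 16):
  bit 1 = 1 (leading): start with 4.
  bit 2 = 0: square 4^2 = 16 ≡ 0 (mod 16).
  bit 3 = 1: square 0^2 = 0; bit is 1, so multiply 0·4 = 0 (mod 16).
  bit 4 = 0: square 0^2 = 0 (mod 16).
Final value: 4^10 ≡ 0 (mod 16).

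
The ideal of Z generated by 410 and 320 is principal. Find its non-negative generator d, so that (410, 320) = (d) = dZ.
In the PID Z, (a, b) is generated by gcd(a, b). Compute gcd(410, 320) with the extended Euclidean algorithm, tracking rows (r, s, t) with s·410 + t·320 = r:
  row A: (410, 1, 0)   [1·410 + 0·320 = 410]
  row B: (320, 0, 1)   [0·410 + 1·320 = 320]
  410 = 1·320 + 90   → row C = row A − 1·row B = (90, 1, −1)   [check: 1·410 − 1·320 = 90]
  320 = 3·90 + 50   → row D = row B − 3·row C = (50, −3, 4)   [check: −3·410 + 4·320 = 50]
  90 = 1·50 + 40   → row E = row C − 1·row D = (40, 4, −5)   [check: 4·410 − 5·320 = 40]
  50 = 1·40 + 10   → row F = row D − 1·row E = (10, −7, 9)   [check: −7·410 + 9·320 = 10]
  40 = 4·10 + 0   → remainder 0, stop. gcd = 10 (last nonzero row F).
So gcd(410, 320) = 10, with Bézout identity −7·410 + 9·320 = 10. Containment (⊇): the Bézout identity exhibits 10 as an element of (410, 320), giving (10) ⊆ (410, 320). Containment (⊆): since 10 | 410 and 10 | 320 (410 = 10·41, 320 = 10·32), every Z-linear combination of 410 and 320 is divisible by 10, so (410, 320) ⊆ (10). Therefore (410, 320) = (10), d = 10.

Final answer: (410, 320) = (10); d = 10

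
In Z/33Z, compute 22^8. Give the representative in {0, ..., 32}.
Use repeated squaring. Binary(8) = 1000. Walk through the bits of the exponent 8 left-to-right: at each bit after the leading one, square the running value, then multiply by 22 if the bit is 1 (always reducing mod 33):
  bit 1 = 1 (leading): start with 22.
  bit 2 = 0: square 22^2 = 484 ≡ 22 (mod 33).
  bit 3 = 0: square 22^2 = 484 ≡ 22 (mod 33).
  bit 4 = 0: square 22^2 = 484 ≡ 22 (mod 33).
Final value: 22^8 ≡ 22 (mod 33).

Final answer: 22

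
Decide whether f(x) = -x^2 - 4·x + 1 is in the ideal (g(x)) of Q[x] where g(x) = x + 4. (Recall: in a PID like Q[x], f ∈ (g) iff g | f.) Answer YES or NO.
NO

In Q[x] the ideal (g) consists of all multiples of g, so f ∈ (g) iff g | f, i.e. iff the remainder of f on division by g is 0. Divide f by g (g is monic, so eliminate the leading term of the running remainder at each step):
  leading term -x^2: subtract (-x)·g(x) = -x^2 - 4·x, leaving 1
The remainder r(x) = 1 ≠ 0 (and deg r < deg g), so g ∤ f, i.e. f ∉ (g).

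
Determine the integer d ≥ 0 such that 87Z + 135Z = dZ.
(87, 135) = (3); d = 3

In the PID Z, (a, b) is generated by gcd(a, b). Compute gcd(135, 87) with the extended Euclidean algorithm, tracking rows (r, s, t) with s·135 + t·87 = r:
  row A: (135, 1, 0)   [1·135 + 0·87 = 135]
  row B: (87, 0, 1)   [0·135 + 1·87 = 87]
  135 = 1·87 + 48   → row C = row A − 1·row B = (48, 1, −1)   [check: 1·135 − 1·87 = 48]
  87 = 1·48 + 39   → row D = row B − 1·row C = (39, −1, 2)   [check: −1·135 + 2·87 = 39]
  48 = 1·39 + 9   → row E = row C − 1·row D = (9, 2, −3)   [check: 2·135 − 3·87 = 9]
  39 = 4·9 + 3   → row F = row D − 4·row E = (3, −9, 14)   [check: −9·135 + 14·87 = 3]
  9 = 3·3 + 0   → remainder 0, stop. gcd = 3 (last nonzero row F).
So gcd(87, 135) = 3, with Bézout identity −9·135 + 14·87 = 3. Containment (⊇): the Bézout identity exhibits 3 as an element of (87, 135), giving (3) ⊆ (87, 135). Containment (⊆): since 3 | 87 and 3 | 135 (87 = 3·29, 135 = 3·45), every Z-linear combination of 87 and 135 is divisible by 3, so (87, 135) ⊆ (3). Therefore (87, 135) = (3), d = 3.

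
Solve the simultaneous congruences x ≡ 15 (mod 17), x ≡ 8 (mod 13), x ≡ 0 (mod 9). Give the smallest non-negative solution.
The moduli 17, 13, 9 are pairwise coprime, so by the CRT there is a unique solution mod 17·13·9 = 1989.
Solve by successive substitution. Start with x ≡ 15 (mod 17).
  Combine with x ≡ 8 (mod 13): write x = 15 + 17·t and require 15 + 17·t ≡ 8 (mod 13), i.e. 17·t ≡ 8 − 15 ≡ 6 (mod 13). Since 17^(−1) ≡ 10 (mod 13) (17 ≡ 4 (mod 13)), t ≡ 10·6 ≡ 8 (mod 13). So x ≡ 15 + 17·8 = 151 (mod 221).
  Combine with x ≡ 0 (mod 9): write x = 151 + 221·t and require 151 + 221·t ≡ 0 (mod 9), i.e. 221·t ≡ 0 − 151 ≡ 2 (mod 9). Since 221^(−1) ≡ 2 (mod 9) (221 ≡ 5 (mod 9)), t ≡ 2·2 ≡ 4 (mod 9). So x ≡ 151 + 221·4 = 1035 (mod 1989).
Unique solution in [0, 1989): x = 1035.

Final answer: x ≡ 1035 (mod 1989); the representative in [0, 1989) is 1035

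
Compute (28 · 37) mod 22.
Reduce the factors first: 28 ≡ 6, 37 ≡ 15 (mod 22), so 28 · 37 ≡ 6 · 15 (mod 22). 6 · 15 = 90. Dividing by 22: 90 = 4·22 + 2. So (28 · 37) mod 22 = 2.

Final answer: 2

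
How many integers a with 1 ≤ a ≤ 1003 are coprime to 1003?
928

The number of a ∈ {1, ..., 1003} with gcd(a, 1003) = 1 is by definition Euler's totient φ(1003). φ is multiplicative, with φ(p^e) = p^e − p^(e−1). Factorise 1003 = 17 · 59. Then
  φ(1003) = (17 − 1) · (59 − 1) = 16 · 58 = 928.
So there are 928 such integers.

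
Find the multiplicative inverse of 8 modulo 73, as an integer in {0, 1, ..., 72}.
Apply the extended Euclidean algorithm to (73, 8), tracking rows (r, s, t) with s·73 + t·8 = r. Each division r_prev = q·r_cur + r_new produces the new row as (previous row) − q·(current row):
  row A: (73, 1, 0)   [1·73 + 0·8 = 73]
  row B: (8, 0, 1)   [0·73 + 1·8 = 8]
  73 = 9·8 + 1   → row C = row A − 9·row B = (1, 1, −9)   [check: 1·73 − 9·8 = 1]
  8 = 8·1 + 0   → remainder 0, stop. gcd = 1 (last nonzero row C).
The gcd is 1, so 8 is invertible mod 73. The last nonzero row gives 1·73 − 9·8 = 1, so t = −9. So 8^(−1) ≡ −9 ≡ 64 (mod 73). Verify: 8 · 64 = 512 ≡ 1 (mod 73). ✓

Final answer: 8^(−1) ≡ 64 (mod 73)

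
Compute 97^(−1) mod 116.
Apply the extended Euclidean algorithm to (116, 97), tracking rows (r, s, t) with s·116 + t·97 = r. Each division r_prev = q·r_cur + r_new produces the new row as (previous row) − q·(current row):
  row A: (116, 1, 0)   [1·116 + 0·97 = 116]
  row B: (97, 0, 1)   [0·116 + 1·97 = 97]
  116 = 1·97 + 19   → row C = row A − 1·row B = (19, 1, −1)   [check: 1·116 − 1·97 = 19]
  97 = 5·19 + 2   → row D = row B − 5·row C = (2, −5, 6)   [check: −5·116 + 6·97 = 2]
  19 = 9·2 + 1   → row E = row C − 9·row D = (1, 46, −55)   [check: 46·116 − 55·97 = 1]
  2 = 2·1 + 0   → remainder 0, stop. gcd = 1 (last nonzero row E).
The gcd is 1, so 97 is invertible mod 116. The last nonzero row gives 46·116 − 55·97 = 1, so t = −55. So 97^(−1) ≡ −55 ≡ 61 (mod 116). Verify: 97 · 61 = 5917 ≡ 1 (mod 116). ✓

Final answer: 97^(−1) ≡ 61 (mod 116)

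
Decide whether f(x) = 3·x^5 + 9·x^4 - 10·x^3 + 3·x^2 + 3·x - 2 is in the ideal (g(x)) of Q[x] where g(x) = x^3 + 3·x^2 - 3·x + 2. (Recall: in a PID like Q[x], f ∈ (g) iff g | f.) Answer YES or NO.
In Q[x] the ideal (g) consists of all multiples of g, so f ∈ (g) iff g | f, i.e. iff the remainder of f on division by g is 0. Divide f by g (g is monic, so eliminate the leading term of the running remainder at each step):
  leading term 3·x^5: subtract (3·x^2)·g(x) = 3·x^5 + 9·x^4 - 9·x^3 + 6·x^2, leaving -x^3 - 3·x^2 + 3·x - 2
  leading term -x^3: subtract (-1)·g(x) = -x^3 - 3·x^2 + 3·x - 2, leaving 0
The remainder is 0, so f(x) = g(x) · h(x) with h(x) = 3·x^2 - 1. Hence g | f, i.e. f ∈ (g).

Final answer: YES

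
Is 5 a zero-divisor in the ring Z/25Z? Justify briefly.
gcd(5, 25) = 5 > 1, so 5 is not a unit in Z/25Z. In Z/nZ every nonzero non-unit is a zero-divisor: explicitly, take b = 25/gcd = 5 ≠ 0 (mod 25); then 5·5 = 25 = 1·25, i.e. 5·5 ≡ 0 (mod 25). So 5 is a zero-divisor.

Final answer: YES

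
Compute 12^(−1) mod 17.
12^(−1) ≡ 10 (mod 17)

Apply the extended Euclidean algorithm to (17, 12), tracking rows (r, s, t) with s·17 + t·12 = r. Each division r_prev = q·r_cur + r_new produces the new row as (previous row) − q·(current row):
  row A: (17, 1, 0)   [1·17 + 0·12 = 17]
  row B: (12, 0, 1)   [0·17 + 1·12 = 12]
  17 = 1·12 + 5   → row C = row A − 1·row B = (5, 1, −1)   [check: 1·17 − 1·12 = 5]
  12 = 2·5 + 2   → row D = row B − 2·row C = (2, −2, 3)   [check: −2·17 + 3·12 = 2]
  5 = 2·2 + 1   → row E = row C − 2·row D = (1, 5, −7)   [check: 5·17 − 7·12 = 1]
  2 = 2·1 + 0   → remainder 0, stop. gcd = 1 (last nonzero row E).
The gcd is 1, so 12 is invertible mod 17. The last nonzero row gives 5·17 − 7·12 = 1, so t = −7. So 12^(−1) ≡ −7 ≡ 10 (mod 17). Verify: 12 · 10 = 120 ≡ 1 (mod 17). ✓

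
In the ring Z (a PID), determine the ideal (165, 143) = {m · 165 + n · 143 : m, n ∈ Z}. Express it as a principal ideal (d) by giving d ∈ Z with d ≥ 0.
In the PID Z, (a, b) is generated by gcd(a, b). Compute gcd(165, 143) with the extended Euclidean algorithm, tracking rows (r, s, t) with s·165 + t·143 = r:
  row A: (165, 1, 0)   [1·165 + 0·143 = 165]
  row B: (143, 0, 1)   [0·165 + 1·143 = 143]
  165 = 1·143 + 22   → row C = row A − 1·row B = (22, 1, −1)   [check: 1·165 − 1·143 = 22]
  143 = 6·22 + 11   → row D = row B − 6·row C = (11, −6, 7)   [check: −6·165 + 7·143 = 11]
  22 = 2·11 + 0   → remainder 0, stop. gcd = 11 (last nonzero row D).
So gcd(165, 143) = 11, with Bézout identity −6·165 + 7·143 = 11. Containment (⊇): the Bézout identity exhibits 11 as an element of (165, 143), giving (11) ⊆ (165, 143). Containment (⊆): since 11 | 165 and 11 | 143 (165 = 11·15, 143 = 11·13), every Z-linear combination of 165 and 143 is divisible by 11, so (165, 143) ⊆ (11). Therefore (165, 143) = (11), d = 11.

Final answer: (165, 143) = (11); d = 11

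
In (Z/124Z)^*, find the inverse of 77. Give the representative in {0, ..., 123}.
Apply the extended Euclidean algorithm to (124, 77), tracking rows (r, s, t) with s·124 + t·77 = r. Each division r_prev = q·r_cur + r_new produces the new row as (previous row) − q·(current row):
  row A: (124, 1, 0)   [1·124 + 0·77 = 124]
  row B: (77, 0, 1)   [0·124 + 1·77 = 77]
  124 = 1·77 + 47   → row C = row A − 1·row B = (47, 1, −1)   [check: 1·124 − 1·77 = 47]
  77 = 1·47 + 30   → row D = row B − 1·row C = (30, −1, 2)   [check: −1·124 + 2·77 = 30]
  47 = 1·30 + 17   → row E = row C − 1·row D = (17, 2, −3)   [check: 2·124 − 3·77 = 17]
  30 = 1·17 + 13   → row F = row D − 1·row E = (13, −3, 5)   [check: −3·124 + 5·77 = 13]
  17 = 1·13 + 4   → row G = row E − 1·row F = (4, 5, −8)   [check: 5·124 − 8·77 = 4]
  13 = 3·4 + 1   → row H = row F − 3·row G = (1, −18, 29)   [check: −18·124 + 29·77 = 1]
  4 = 4·1 + 0   → remainder 0, stop. gcd = 1 (last nonzero row H).
The gcd is 1, so 77 is invertible mod 124. The last nonzero row gives −18·124 + 29·77 = 1, so t = 29. So 77^(−1) ≡ 29 (mod 124). Verify: 77 · 29 = 2233 ≡ 1 (mod 124). ✓

Final answer: 77^(−1) ≡ 29 (mod 124)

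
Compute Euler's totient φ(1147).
φ is multiplicative, with φ(p^e) = p^e − p^(e−1). Factorise 1147 = 31 · 37. Then
  φ(1147) = (31 − 1) · (37 − 1) = 30 · 36 = 1080.

Final answer: φ(1147) = 1080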